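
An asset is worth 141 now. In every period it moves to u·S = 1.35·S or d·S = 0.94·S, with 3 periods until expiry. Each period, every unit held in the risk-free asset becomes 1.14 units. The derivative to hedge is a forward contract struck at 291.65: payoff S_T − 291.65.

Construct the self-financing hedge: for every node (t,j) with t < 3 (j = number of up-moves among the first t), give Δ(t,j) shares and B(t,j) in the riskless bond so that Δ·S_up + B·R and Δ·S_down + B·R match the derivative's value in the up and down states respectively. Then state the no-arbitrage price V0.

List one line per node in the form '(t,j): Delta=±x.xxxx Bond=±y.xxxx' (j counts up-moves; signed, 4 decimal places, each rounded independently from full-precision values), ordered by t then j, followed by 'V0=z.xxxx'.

(0,0): Delta=1.0000 Bond=-196.8554
(1,0): Delta=1.0000 Bond=-224.4152
(1,1): Delta=1.0000 Bond=-224.4152
(2,0): Delta=1.0000 Bond=-255.8333
(2,1): Delta=1.0000 Bond=-255.8333
(2,2): Delta=1.0000 Bond=-255.8333
V0=-55.8554

The replicating-portfolio and risk-neutral prices coincide; use p* = (1.14−0.94)/(1.35−0.94) = 0.4878 for the latter.
Terminal values V(3,·): V(3,0)=-174.5377, V(3,1)=-123.4567, V(3,2)=-50.0958, V(3,3)=55.2629
(2,0): S=124.5876. Δ = (V_up−V_dn)/(S_up−S_dn) = (-123.4567−-174.5377)/(168.1933−117.1123) = 1.0000. V = [p*·-123.4567 + (1−p*)·-174.5377]/1.14 = -131.2457. B = V − Δ·S = -255.8333.
(2,1): S=178.9290. Δ = (V_up−V_dn)/(S_up−S_dn) = (-50.0958−-123.4567)/(241.5542−168.1933) = 1.0000. V = [p*·-50.0958 + (1−p*)·-123.4567]/1.14 = -76.9043. B = V − Δ·S = -255.8333.
(2,2): S=256.9725. Δ = (V_up−V_dn)/(S_up−S_dn) = (55.2629−-50.0958)/(346.9129−241.5542) = 1.0000. V = [p*·55.2629 + (1−p*)·-50.0958]/1.14 = 1.1392. B = V − Δ·S = -255.8333.
(1,0): S=132.5400. Δ = (V_up−V_dn)/(S_up−S_dn) = (-76.9043−-131.2457)/(178.9290−124.5876) = 1.0000. V = [p*·-76.9043 + (1−p*)·-131.2457]/1.14 = -91.8752. B = V − Δ·S = -224.4152.
(1,1): S=190.3500. Δ = (V_up−V_dn)/(S_up−S_dn) = (1.1392−-76.9043)/(256.9725−178.9290) = 1.0000. V = [p*·1.1392 + (1−p*)·-76.9043]/1.14 = -34.0652. B = V − Δ·S = -224.4152.
(0,0): S=141.0000. Δ = (V_up−V_dn)/(S_up−S_dn) = (-34.0652−-91.8752)/(190.3500−132.5400) = 1.0000. V = [p*·-34.0652 + (1−p*)·-91.8752]/1.14 = -55.8554. B = V − Δ·S = -196.8554.
The time-0 hedge costs -55.8554, which is the no-arbitrage price.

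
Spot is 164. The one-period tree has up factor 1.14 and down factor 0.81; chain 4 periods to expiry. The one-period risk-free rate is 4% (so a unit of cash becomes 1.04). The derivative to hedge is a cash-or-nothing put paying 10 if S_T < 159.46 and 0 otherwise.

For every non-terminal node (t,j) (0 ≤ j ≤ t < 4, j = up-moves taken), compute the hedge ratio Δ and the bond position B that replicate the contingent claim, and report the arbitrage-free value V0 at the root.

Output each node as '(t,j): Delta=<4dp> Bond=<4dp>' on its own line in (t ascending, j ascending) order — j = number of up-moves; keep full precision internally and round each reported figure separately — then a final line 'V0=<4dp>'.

Risk-neutral probability p* = (R−d)/(u−d) = (1.04−0.81)/(1.14−0.81) = 0.6970.
Payoff layer (t=4): V(4,0)=10.0000, V(4,1)=10.0000, V(4,2)=10.0000, V(4,3)=0.0000, V(4,4)=0.0000
Node (3,0) S=87.1563: V=(p*·10.0000+(1−p*)·10.0000)/1.04=9.6154; Δ=(10.0000−10.0000)/(99.3582−70.5966)=0.0000; B=V−Δ·S=9.6154
Node (3,1) S=122.6645: V=(p*·10.0000+(1−p*)·10.0000)/1.04=9.6154; Δ=(10.0000−10.0000)/(139.8375−99.3582)=0.0000; B=V−Δ·S=9.6154
Node (3,2) S=172.6389: V=(p*·0.0000+(1−p*)·10.0000)/1.04=2.9138; Δ=(0.0000−10.0000)/(196.8083−139.8375)=-0.1755; B=V−Δ·S=33.2168
Node (3,3) S=242.9732: V=(p*·0.0000+(1−p*)·0.0000)/1.04=0.0000; Δ=(0.0000−0.0000)/(276.9895−196.8083)=0.0000; B=V−Δ·S=0.0000
Node (2,0) S=107.6004: V=(p*·9.6154+(1−p*)·9.6154)/1.04=9.2456; Δ=(9.6154−9.6154)/(122.6645−87.1563)=0.0000; B=V−Δ·S=9.2456
Node (2,1) S=151.4376: V=(p*·2.9138+(1−p*)·9.6154)/1.04=4.7544; Δ=(2.9138−9.6154)/(172.6389−122.6645)=-0.1341; B=V−Δ·S=25.0624
Node (2,2) S=213.1344: V=(p*·0.0000+(1−p*)·2.9138)/1.04=0.8490; Δ=(0.0000−2.9138)/(242.9732−172.6389)=-0.0414; B=V−Δ·S=9.6785
Node (1,0) S=132.8400: V=(p*·4.7544+(1−p*)·9.2456)/1.04=5.8801; Δ=(4.7544−9.2456)/(151.4376−107.6004)=-0.1025; B=V−Δ·S=19.4898
Node (1,1) S=186.9600: V=(p*·0.8490+(1−p*)·4.7544)/1.04=1.9543; Δ=(0.8490−4.7544)/(213.1344−151.4376)=-0.0633; B=V−Δ·S=13.7888
Node (0,0) S=164.0000: V=(p*·1.9543+(1−p*)·5.8801)/1.04=3.0230; Δ=(1.9543−5.8801)/(186.9600−132.8400)=-0.0725; B=V−Δ·S=14.9196
Check: Δ(0,0)·S0 + B(0,0) = 3.0230 = V0.

(0,0): Delta=-0.0725 Bond=14.9196
(1,0): Delta=-0.1025 Bond=19.4898
(1,1): Delta=-0.0633 Bond=13.7888
(2,0): Delta=0.0000 Bond=9.2456
(2,1): Delta=-0.1341 Bond=25.0624
(2,2): Delta=-0.0414 Bond=9.6785
(3,0): Delta=0.0000 Bond=9.6154
(3,1): Delta=0.0000 Bond=9.6154
(3,2): Delta=-0.1755 Bond=33.2168
(3,3): Delta=0.0000 Bond=0.0000
V0=3.0230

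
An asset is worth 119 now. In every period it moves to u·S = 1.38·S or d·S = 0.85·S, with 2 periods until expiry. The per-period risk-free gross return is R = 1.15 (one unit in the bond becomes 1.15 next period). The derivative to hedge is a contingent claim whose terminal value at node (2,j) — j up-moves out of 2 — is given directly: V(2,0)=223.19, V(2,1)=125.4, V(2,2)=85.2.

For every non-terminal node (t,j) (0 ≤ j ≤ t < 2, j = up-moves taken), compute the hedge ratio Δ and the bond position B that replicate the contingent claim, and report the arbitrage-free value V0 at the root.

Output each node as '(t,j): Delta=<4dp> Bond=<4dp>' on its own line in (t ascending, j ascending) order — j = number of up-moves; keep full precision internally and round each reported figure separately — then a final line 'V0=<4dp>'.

(0,0): Delta=-0.8988 Bond=205.9661
(1,0): Delta=-1.8241 Bond=330.4548
(1,1): Delta=-0.4619 Bond=165.1058
V0=99.0065

Under the risk-neutral measure, an up-move has probability p* = (R−d)/(u−d) = 0.5660 and values discount at R = 1.15.
At expiry t=2: V(2,0)=223.1900, V(2,1)=125.4000, V(2,2)=85.2000
  t=1,j=0: stock 101.1500 → up 139.5870 (V=125.4000), down 85.9775 (V=223.1900). Price 145.9454; hedge Δ=-1.8241, bond B=330.4548.
  t=1,j=1: stock 164.2200 → up 226.6236 (V=85.2000), down 139.5870 (V=125.4000). Price 89.2568; hedge Δ=-0.4619, bond B=165.1058.
  t=0,j=0: stock 119.0000 → up 164.2200 (V=89.2568), down 101.1500 (V=145.9454). Price 99.0065; hedge Δ=-0.8988, bond B=205.9661.
Check: Δ(0,0)·S0 + B(0,0) = 99.0065 = V0.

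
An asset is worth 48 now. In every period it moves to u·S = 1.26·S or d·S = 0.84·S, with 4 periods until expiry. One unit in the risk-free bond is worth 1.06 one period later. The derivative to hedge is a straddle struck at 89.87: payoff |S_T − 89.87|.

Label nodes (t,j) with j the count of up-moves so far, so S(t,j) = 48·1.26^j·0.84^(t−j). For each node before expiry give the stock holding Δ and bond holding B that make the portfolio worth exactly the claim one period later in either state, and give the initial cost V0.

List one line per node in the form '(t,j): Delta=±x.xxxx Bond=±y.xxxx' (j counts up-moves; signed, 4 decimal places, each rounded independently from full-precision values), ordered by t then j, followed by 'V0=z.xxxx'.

(0,0): Delta=-0.6275 Bond=57.0179
(1,0): Delta=-1.0000 Bond=75.4566
(1,1): Delta=-0.4018 Bond=46.7866
(2,0): Delta=-1.0000 Bond=79.9840
(2,1): Delta=-1.0000 Bond=79.9840
(2,2): Delta=-0.0393 Bond=21.9664
(3,0): Delta=-1.0000 Bond=84.7830
(3,1): Delta=-1.0000 Bond=84.7830
(3,2): Delta=-1.0000 Bond=84.7830
(3,3): Delta=0.5430 Bond=-32.6235
V0=26.8960

No-arbitrage ⇒ martingale measure with p* = (R−d)/(u−d) = 0.5238.
At expiry t=4: V(4,0)=65.9722, V(4,1)=54.0233, V(4,2)=36.0999, V(4,3)=9.2148, V(4,4)=31.1127
  t=3,j=0: stock 28.4498 → up 35.8467 (V=54.0233), down 23.8978 (V=65.9722). Price 56.3332; hedge Δ=-1.0000, bond B=84.7830.
  t=3,j=1: stock 42.6747 → up 53.7701 (V=36.0999), down 35.8467 (V=54.0233). Price 42.1083; hedge Δ=-1.0000, bond B=84.7830.
  t=3,j=2: stock 64.0120 → up 80.6552 (V=9.2148), down 53.7701 (V=36.0999). Price 20.7710; hedge Δ=-1.0000, bond B=84.7830.
  t=3,j=3: stock 96.0180 → up 120.9827 (V=31.1127), down 80.6552 (V=9.2148). Price 19.5143; hedge Δ=0.5430, bond B=-32.6235.
  t=2,j=0: stock 33.8688 → up 42.6747 (V=42.1083), down 28.4498 (V=56.3332). Price 46.1152; hedge Δ=-1.0000, bond B=79.9840.
  t=2,j=1: stock 50.8032 → up 64.0120 (V=20.7710), down 42.6747 (V=42.1083). Price 29.1808; hedge Δ=-1.0000, bond B=79.9840.
  t=2,j=2: stock 76.2048 → up 96.0180 (V=19.5143), down 64.0120 (V=20.7710). Price 18.9743; hedge Δ=-0.0393, bond B=21.9664.
  t=1,j=0: stock 40.3200 → up 50.8032 (V=29.1808), down 33.8688 (V=46.1152). Price 35.1366; hedge Δ=-1.0000, bond B=75.4566.
  t=1,j=1: stock 60.4800 → up 76.2048 (V=18.9743), down 50.8032 (V=29.1808). Price 22.4854; hedge Δ=-0.4018, bond B=46.7866.
  t=0,j=0: stock 48.0000 → up 60.4800 (V=22.4854), down 40.3200 (V=35.1366). Price 26.8960; hedge Δ=-0.6275, bond B=57.0179.
Check: Δ(0,0)·S0 + B(0,0) = 26.8960 = V0.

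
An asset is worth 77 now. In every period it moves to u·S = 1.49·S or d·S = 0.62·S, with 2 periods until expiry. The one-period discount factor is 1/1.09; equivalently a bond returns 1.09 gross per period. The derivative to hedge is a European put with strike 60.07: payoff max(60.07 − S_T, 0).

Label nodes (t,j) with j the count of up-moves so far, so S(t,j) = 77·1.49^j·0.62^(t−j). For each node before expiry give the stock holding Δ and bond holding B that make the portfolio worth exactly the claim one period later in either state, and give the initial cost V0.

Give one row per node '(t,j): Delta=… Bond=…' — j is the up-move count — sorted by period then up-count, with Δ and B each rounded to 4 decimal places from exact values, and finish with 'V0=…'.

Under the risk-neutral measure, an up-move has probability p* = (R−d)/(u−d) = 0.5402 and values discount at R = 1.09.
Payoff layer (t=2): V(2,0)=30.4712, V(2,1)=0.0000, V(2,2)=0.0000
Node (1,0) S=47.7400: V=(p*·0.0000+(1−p*)·30.4712)/1.09=12.8530; Δ=(0.0000−30.4712)/(71.1326−29.5988)=-0.7336; B=V−Δ·S=47.8773
Node (1,1) S=114.7300: V=(p*·0.0000+(1−p*)·0.0000)/1.09=0.0000; Δ=(0.0000−0.0000)/(170.9477−71.1326)=0.0000; B=V−Δ·S=0.0000
Node (0,0) S=77.0000: V=(p*·0.0000+(1−p*)·12.8530)/1.09=5.4215; Δ=(0.0000−12.8530)/(114.7300−47.7400)=-0.1919; B=V−Δ·S=20.1950
Each (Δ,B) replicates both successor values, so the strategy is self-financing and V0 is arbitrage-free.

(0,0): Delta=-0.1919 Bond=20.1950
(1,0): Delta=-0.7336 Bond=47.8773
(1,1): Delta=0.0000 Bond=0.0000
V0=5.4215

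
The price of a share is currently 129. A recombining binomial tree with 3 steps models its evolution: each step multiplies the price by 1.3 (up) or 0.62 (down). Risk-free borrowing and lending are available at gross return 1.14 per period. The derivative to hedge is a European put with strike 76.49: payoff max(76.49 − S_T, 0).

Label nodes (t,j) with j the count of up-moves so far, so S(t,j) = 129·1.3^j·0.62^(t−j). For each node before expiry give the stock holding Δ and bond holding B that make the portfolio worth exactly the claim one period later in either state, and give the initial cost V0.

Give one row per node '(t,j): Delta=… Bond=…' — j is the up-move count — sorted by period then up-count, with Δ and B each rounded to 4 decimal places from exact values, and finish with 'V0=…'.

The replicating-portfolio and risk-neutral prices coincide; use p* = (1.14−0.62)/(1.3−0.62) = 0.7647 for the latter.
At expiry t=3: V(3,0)=45.7457, V(3,1)=12.0261, V(3,2)=0.0000, V(3,3)=0.0000
  t=2,j=0: stock 49.5876 → up 64.4639 (V=12.0261), down 30.7443 (V=45.7457). Price 17.5089; hedge Δ=-1.0000, bond B=67.0965.
  t=2,j=1: stock 103.9740 → up 135.1662 (V=0.0000), down 64.4639 (V=12.0261). Price 2.4822; hedge Δ=-0.1701, bond B=20.1676.
  t=2,j=2: stock 218.0100 → up 283.4130 (V=0.0000), down 135.1662 (V=0.0000). Price 0.0000; hedge Δ=0.0000, bond B=0.0000.
  t=1,j=0: stock 79.9800 → up 103.9740 (V=2.4822), down 49.5876 (V=17.5089). Price 5.2788; hedge Δ=-0.2763, bond B=27.3770.
  t=1,j=1: stock 167.7000 → up 218.0100 (V=0.0000), down 103.9740 (V=2.4822). Price 0.5123; hedge Δ=-0.0218, bond B=4.1626.
  t=0,j=0: stock 129.0000 → up 167.7000 (V=0.5123), down 79.9800 (V=5.2788). Price 1.4332; hedge Δ=-0.0543, bond B=8.4428.
Self-financing check: at every node Δ·S+B equals the discounted successor values.

(0,0): Delta=-0.0543 Bond=8.4428
(1,0): Delta=-0.2763 Bond=27.3770
(1,1): Delta=-0.0218 Bond=4.1626
(2,0): Delta=-1.0000 Bond=67.0965
(2,1): Delta=-0.1701 Bond=20.1676
(2,2): Delta=0.0000 Bond=0.0000
V0=1.4332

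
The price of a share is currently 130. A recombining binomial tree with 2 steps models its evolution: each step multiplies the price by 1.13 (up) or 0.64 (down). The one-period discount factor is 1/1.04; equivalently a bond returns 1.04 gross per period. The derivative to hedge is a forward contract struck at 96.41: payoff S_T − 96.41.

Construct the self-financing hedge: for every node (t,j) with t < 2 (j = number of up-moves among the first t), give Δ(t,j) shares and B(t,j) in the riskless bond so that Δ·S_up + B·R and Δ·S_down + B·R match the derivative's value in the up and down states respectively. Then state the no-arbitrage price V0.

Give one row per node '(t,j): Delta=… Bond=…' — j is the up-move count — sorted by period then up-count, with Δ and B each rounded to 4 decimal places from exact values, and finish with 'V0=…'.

Under the risk-neutral measure, an up-move has probability p* = (R−d)/(u−d) = 0.8163 and values discount at R = 1.04.
Terminal payoffs: V(2,0)=-43.1620, V(2,1)=-2.3940, V(2,2)=69.5870
(1,0): S=83.2000. Δ = (V_up−V_dn)/(S_up−S_dn) = (-2.3940−-43.1620)/(94.0160−53.2480) = 1.0000. V = [p*·-2.3940 + (1−p*)·-43.1620]/1.04 = -9.5019. B = V − Δ·S = -92.7019.
(1,1): S=146.9000. Δ = (V_up−V_dn)/(S_up−S_dn) = (69.5870−-2.3940)/(165.9970−94.0160) = 1.0000. V = [p*·69.5870 + (1−p*)·-2.3940]/1.04 = 54.1981. B = V − Δ·S = -92.7019.
(0,0): S=130.0000. Δ = (V_up−V_dn)/(S_up−S_dn) = (54.1981−-9.5019)/(146.9000−83.2000) = 1.0000. V = [p*·54.1981 + (1−p*)·-9.5019]/1.04 = 40.8635. B = V − Δ·S = -89.1365.
The time-0 hedge costs 40.8635, which is the no-arbitrage price.

(0,0): Delta=1.0000 Bond=-89.1365
(1,0): Delta=1.0000 Bond=-92.7019
(1,1): Delta=1.0000 Bond=-92.7019
V0=40.8635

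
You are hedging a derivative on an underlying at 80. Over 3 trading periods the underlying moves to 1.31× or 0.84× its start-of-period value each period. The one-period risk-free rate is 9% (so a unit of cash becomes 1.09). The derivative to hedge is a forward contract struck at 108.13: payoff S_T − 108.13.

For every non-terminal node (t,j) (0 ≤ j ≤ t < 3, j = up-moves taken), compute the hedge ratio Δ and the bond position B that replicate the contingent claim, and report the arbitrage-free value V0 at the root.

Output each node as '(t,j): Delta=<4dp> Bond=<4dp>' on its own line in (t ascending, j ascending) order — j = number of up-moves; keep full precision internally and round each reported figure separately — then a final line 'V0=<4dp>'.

Risk-neutral probability p* = (R−d)/(u−d) = (1.09−0.84)/(1.31−0.84) = 0.5319.
Terminal values V(3,·): V(3,0)=-60.7137, V(3,1)=-34.1831, V(3,2)=7.1919, V(3,3)=71.7173
  t=2,j=0: stock 56.4480 → up 73.9469 (V=-34.1831), down 47.4163 (V=-60.7137). Price -42.7538; hedge Δ=1.0000, bond B=-99.2018.
  t=2,j=1: stock 88.0320 → up 115.3219 (V=7.1919), down 73.9469 (V=-34.1831). Price -11.1698; hedge Δ=1.0000, bond B=-99.2018.
  t=2,j=2: stock 137.2880 → up 179.8473 (V=71.7173), down 115.3219 (V=7.1919). Price 38.0862; hedge Δ=1.0000, bond B=-99.2018.
  t=1,j=0: stock 67.2000 → up 88.0320 (V=-11.1698), down 56.4480 (V=-42.7538). Price -23.8109; hedge Δ=1.0000, bond B=-91.0109.
  t=1,j=1: stock 104.8000 → up 137.2880 (V=38.0862), down 88.0320 (V=-11.1698). Price 13.7891; hedge Δ=1.0000, bond B=-91.0109.
  t=0,j=0: stock 80.0000 → up 104.8000 (V=13.7891), down 67.2000 (V=-23.8109). Price -3.4962; hedge Δ=1.0000, bond B=-83.4962.
Check: Δ(0,0)·S0 + B(0,0) = -3.4962 = V0.

(0,0): Delta=1.0000 Bond=-83.4962
(1,0): Delta=1.0000 Bond=-91.0109
(1,1): Delta=1.0000 Bond=-91.0109
(2,0): Delta=1.0000 Bond=-99.2018
(2,1): Delta=1.0000 Bond=-99.2018
(2,2): Delta=1.0000 Bond=-99.2018
V0=-3.4962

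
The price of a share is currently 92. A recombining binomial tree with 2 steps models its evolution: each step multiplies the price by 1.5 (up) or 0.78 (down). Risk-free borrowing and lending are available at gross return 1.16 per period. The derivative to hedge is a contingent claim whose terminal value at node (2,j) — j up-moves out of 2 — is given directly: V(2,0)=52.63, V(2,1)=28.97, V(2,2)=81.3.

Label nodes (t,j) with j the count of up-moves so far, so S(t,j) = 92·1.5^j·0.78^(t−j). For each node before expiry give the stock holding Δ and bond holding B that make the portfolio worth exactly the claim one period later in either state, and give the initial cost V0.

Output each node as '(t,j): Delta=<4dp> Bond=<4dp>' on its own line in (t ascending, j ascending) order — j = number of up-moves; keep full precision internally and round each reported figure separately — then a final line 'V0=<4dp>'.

The replicating-portfolio and risk-neutral prices coincide; use p* = (1.16−0.78)/(1.5−0.78) = 0.5278 for the latter.
Terminal payoffs: V(2,0)=52.6300, V(2,1)=28.9700, V(2,2)=81.3000
  t=1,j=0: stock 71.7600 → up 107.6400 (V=28.9700), down 55.9728 (V=52.6300). Price 34.6058; hedge Δ=-0.4579, bond B=67.4670.
  t=1,j=1: stock 138.0000 → up 207.0000 (V=81.3000), down 107.6400 (V=28.9700). Price 48.7833; hedge Δ=0.5267, bond B=-23.8973.
  t=0,j=0: stock 92.0000 → up 138.0000 (V=48.7833), down 71.7600 (V=34.6058). Price 36.2831; hedge Δ=0.2140, bond B=16.5922.
Check: Δ(0,0)·S0 + B(0,0) = 36.2831 = V0.

(0,0): Delta=0.2140 Bond=16.5922
(1,0): Delta=-0.4579 Bond=67.4670
(1,1): Delta=0.5267 Bond=-23.8973
V0=36.2831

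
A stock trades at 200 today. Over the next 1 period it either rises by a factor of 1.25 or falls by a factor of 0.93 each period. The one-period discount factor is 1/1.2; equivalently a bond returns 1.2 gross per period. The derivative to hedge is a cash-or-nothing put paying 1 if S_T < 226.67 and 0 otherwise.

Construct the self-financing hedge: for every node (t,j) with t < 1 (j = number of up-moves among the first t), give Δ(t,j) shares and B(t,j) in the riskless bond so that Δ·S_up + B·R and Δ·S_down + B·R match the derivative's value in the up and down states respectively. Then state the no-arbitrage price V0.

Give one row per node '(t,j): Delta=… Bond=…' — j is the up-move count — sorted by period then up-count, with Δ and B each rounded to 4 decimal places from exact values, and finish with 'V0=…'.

(0,0): Delta=-0.0156 Bond=3.2552
V0=0.1302

Under the risk-neutral measure, an up-move has probability p* = (R−d)/(u−d) = 0.8437 and values discount at R = 1.2.
Terminal payoffs: V(1,0)=1.0000, V(1,1)=0.0000
(0,0): S=200.0000. Δ = (V_up−V_dn)/(S_up−S_dn) = (0.0000−1.0000)/(250.0000−186.0000) = -0.0156. V = [p*·0.0000 + (1−p*)·1.0000]/1.2 = 0.1302. B = V − Δ·S = 3.2552.
Root portfolio cost Δ·200+B reproduces V0=0.1302.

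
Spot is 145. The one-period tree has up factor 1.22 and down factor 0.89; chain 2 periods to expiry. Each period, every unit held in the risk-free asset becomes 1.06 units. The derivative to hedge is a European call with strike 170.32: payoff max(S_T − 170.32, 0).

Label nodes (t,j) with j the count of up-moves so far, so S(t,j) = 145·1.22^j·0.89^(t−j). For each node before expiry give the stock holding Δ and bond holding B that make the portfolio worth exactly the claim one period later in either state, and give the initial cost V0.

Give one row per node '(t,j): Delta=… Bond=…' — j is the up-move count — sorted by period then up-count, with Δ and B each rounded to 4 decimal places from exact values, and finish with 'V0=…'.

(0,0): Delta=0.4621 Bond=-56.2590
(1,0): Delta=0.0000 Bond=0.0000
(1,1): Delta=0.7794 Bond=-115.7611
V0=10.7461

Since d<R<u, set p* = (R−d)/(u−d) = 0.5152; price each node as the discounted p*-expectation of its children.
Payoff layer (t=2): V(2,0)=0.0000, V(2,1)=0.0000, V(2,2)=45.4980
Node (1,0) S=129.0500: V=(p*·0.0000+(1−p*)·0.0000)/1.06=0.0000; Δ=(0.0000−0.0000)/(157.4410−114.8545)=0.0000; B=V−Δ·S=0.0000
Node (1,1) S=176.9000: V=(p*·45.4980+(1−p*)·0.0000)/1.06=22.1117; Δ=(45.4980−0.0000)/(215.8180−157.4410)=0.7794; B=V−Δ·S=-115.7611
Node (0,0) S=145.0000: V=(p*·22.1117+(1−p*)·0.0000)/1.06=10.7461; Δ=(22.1117−0.0000)/(176.9000−129.0500)=0.4621; B=V−Δ·S=-56.2590
Self-financing check: at every node Δ·S+B equals the discounted successor values.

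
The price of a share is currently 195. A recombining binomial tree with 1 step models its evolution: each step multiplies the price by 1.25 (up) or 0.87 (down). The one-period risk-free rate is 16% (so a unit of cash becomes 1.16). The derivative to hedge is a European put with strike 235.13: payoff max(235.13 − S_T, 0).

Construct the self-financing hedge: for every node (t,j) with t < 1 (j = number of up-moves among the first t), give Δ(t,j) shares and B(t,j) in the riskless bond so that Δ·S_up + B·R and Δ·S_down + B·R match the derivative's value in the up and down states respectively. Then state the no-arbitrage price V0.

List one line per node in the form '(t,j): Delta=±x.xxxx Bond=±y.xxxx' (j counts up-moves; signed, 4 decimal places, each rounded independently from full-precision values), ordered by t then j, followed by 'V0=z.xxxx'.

Risk-neutral probability p* = (R−d)/(u−d) = (1.16−0.87)/(1.25−0.87) = 0.7632.
At expiry t=1: V(1,0)=65.4800, V(1,1)=0.0000
Node (0,0) S=195.0000: V=(p*·0.0000+(1−p*)·65.4800)/1.16=13.3693; Δ=(0.0000−65.4800)/(243.7500−169.6500)=-0.8837; B=V−Δ·S=185.6851
The time-0 hedge costs 13.3693, which is the no-arbitrage price.

(0,0): Delta=-0.8837 Bond=185.6851
V0=13.3693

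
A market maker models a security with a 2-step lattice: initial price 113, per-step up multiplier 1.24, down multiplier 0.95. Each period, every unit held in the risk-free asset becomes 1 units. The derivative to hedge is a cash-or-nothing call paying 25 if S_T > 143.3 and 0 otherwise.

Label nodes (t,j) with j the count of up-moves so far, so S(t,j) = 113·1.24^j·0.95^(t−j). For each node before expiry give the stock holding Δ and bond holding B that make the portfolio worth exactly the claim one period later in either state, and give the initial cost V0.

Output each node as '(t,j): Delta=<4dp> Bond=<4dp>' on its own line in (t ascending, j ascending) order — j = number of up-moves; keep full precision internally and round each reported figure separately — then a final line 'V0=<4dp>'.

(0,0): Delta=0.1315 Bond=-14.1201
(1,0): Delta=0.0000 Bond=0.0000
(1,1): Delta=0.6152 Bond=-81.8966
V0=0.7432

Under the risk-neutral measure, an up-move has probability p* = (R−d)/(u−d) = 0.1724 and values discount at R = 1.
Terminal values V(2,·): V(2,0)=0.0000, V(2,1)=0.0000, V(2,2)=25.0000
  t=1,j=0: stock 107.3500 → up 133.1140 (V=0.0000), down 101.9825 (V=0.0000). Price 0.0000; hedge Δ=0.0000, bond B=0.0000.
  t=1,j=1: stock 140.1200 → up 173.7488 (V=25.0000), down 133.1140 (V=0.0000). Price 4.3103; hedge Δ=0.6152, bond B=-81.8966.
  t=0,j=0: stock 113.0000 → up 140.1200 (V=4.3103), down 107.3500 (V=0.0000). Price 0.7432; hedge Δ=0.1315, bond B=-14.1201.
Check: Δ(0,0)·S0 + B(0,0) = 0.7432 = V0.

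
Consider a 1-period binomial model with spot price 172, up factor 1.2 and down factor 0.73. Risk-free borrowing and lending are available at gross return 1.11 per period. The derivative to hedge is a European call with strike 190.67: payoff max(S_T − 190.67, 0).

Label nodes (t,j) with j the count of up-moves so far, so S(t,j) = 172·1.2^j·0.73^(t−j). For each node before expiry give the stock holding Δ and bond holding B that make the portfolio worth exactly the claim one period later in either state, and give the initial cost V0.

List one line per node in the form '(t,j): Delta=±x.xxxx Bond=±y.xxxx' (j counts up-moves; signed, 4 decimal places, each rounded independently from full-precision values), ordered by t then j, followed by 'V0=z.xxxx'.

Since d<R<u, set p* = (R−d)/(u−d) = 0.8085; price each node as the discounted p*-expectation of its children.
At expiry t=1: V(1,0)=0.0000, V(1,1)=15.7300
Node (0,0) S=172.0000: V=(p*·15.7300+(1−p*)·0.0000)/1.11=11.4575; Δ=(15.7300−0.0000)/(206.4000−125.5600)=0.1946; B=V−Δ·S=-22.0105
Root portfolio cost Δ·172+B reproduces V0=11.4575.

(0,0): Delta=0.1946 Bond=-22.0105
V0=11.4575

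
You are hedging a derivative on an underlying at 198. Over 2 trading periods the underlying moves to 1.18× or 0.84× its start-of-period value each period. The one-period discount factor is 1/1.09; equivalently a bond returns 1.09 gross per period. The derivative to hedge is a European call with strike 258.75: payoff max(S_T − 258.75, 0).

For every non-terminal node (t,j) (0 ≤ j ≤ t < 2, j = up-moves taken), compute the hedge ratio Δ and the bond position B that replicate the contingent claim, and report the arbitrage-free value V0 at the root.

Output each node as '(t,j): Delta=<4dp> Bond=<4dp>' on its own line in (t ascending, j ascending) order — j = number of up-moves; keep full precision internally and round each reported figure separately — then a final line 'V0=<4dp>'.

Since d<R<u, set p* = (R−d)/(u−d) = 0.7353; price each node as the discounted p*-expectation of its children.
Terminal payoffs: V(2,0)=0.0000, V(2,1)=0.0000, V(2,2)=16.9452
  t=1,j=0: stock 166.3200 → up 196.2576 (V=0.0000), down 139.7088 (V=0.0000). Price 0.0000; hedge Δ=0.0000, bond B=0.0000.
  t=1,j=1: stock 233.6400 → up 275.6952 (V=16.9452), down 196.2576 (V=0.0000). Price 11.4309; hedge Δ=0.2133, bond B=-38.4079.
  t=0,j=0: stock 198.0000 → up 233.6400 (V=11.4309), down 166.3200 (V=0.0000). Price 7.7111; hedge Δ=0.1698, bond B=-25.9093.
The time-0 hedge costs 7.7111, which is the no-arbitrage price.

(0,0): Delta=0.1698 Bond=-25.9093
(1,0): Delta=0.0000 Bond=0.0000
(1,1): Delta=0.2133 Bond=-38.4079
V0=7.7111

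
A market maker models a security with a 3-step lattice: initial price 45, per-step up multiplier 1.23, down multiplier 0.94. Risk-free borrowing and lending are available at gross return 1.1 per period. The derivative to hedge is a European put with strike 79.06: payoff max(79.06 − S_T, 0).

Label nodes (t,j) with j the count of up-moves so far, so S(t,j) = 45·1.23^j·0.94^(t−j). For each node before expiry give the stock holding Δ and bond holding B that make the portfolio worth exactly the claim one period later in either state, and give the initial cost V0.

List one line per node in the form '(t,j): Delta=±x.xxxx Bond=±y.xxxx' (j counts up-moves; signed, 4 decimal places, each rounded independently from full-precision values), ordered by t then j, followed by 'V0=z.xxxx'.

The replicating-portfolio and risk-neutral prices coincide; use p* = (1.1−0.94)/(1.23−0.94) = 0.5517 for the latter.
Payoff layer (t=3): V(3,0)=41.6837, V(3,1)=30.1527, V(3,2)=15.0643, V(3,3)=0.0000
  t=2,j=0: stock 39.7620 → up 48.9073 (V=30.1527), down 37.3763 (V=41.6837). Price 32.1107; hedge Δ=-1.0000, bond B=71.8727.
  t=2,j=1: stock 52.0290 → up 63.9957 (V=15.0643), down 48.9073 (V=30.1527). Price 19.8437; hedge Δ=-1.0000, bond B=71.8727.
  t=2,j=2: stock 68.0805 → up 83.7390 (V=0.0000), down 63.9957 (V=15.0643). Price 6.1391; hedge Δ=-0.7630, bond B=58.0850.
  t=1,j=0: stock 42.3000 → up 52.0290 (V=19.8437), down 39.7620 (V=32.1107). Price 23.0388; hedge Δ=-1.0000, bond B=65.3388.
  t=1,j=1: stock 55.3500 → up 68.0805 (V=6.1391), down 52.0290 (V=19.8437). Price 11.1659; hedge Δ=-0.8538, bond B=58.4234.
  t=0,j=0: stock 45.0000 → up 55.3500 (V=11.1659), down 42.3000 (V=23.0388). Price 14.9893; hedge Δ=-0.9098, bond B=55.9304.
Self-financing check: at every node Δ·S+B equals the discounted successor values.

(0,0): Delta=-0.9098 Bond=55.9304
(1,0): Delta=-1.0000 Bond=65.3388
(1,1): Delta=-0.8538 Bond=58.4234
(2,0): Delta=-1.0000 Bond=71.8727
(2,1): Delta=-1.0000 Bond=71.8727
(2,2): Delta=-0.7630 Bond=58.0850
V0=14.9893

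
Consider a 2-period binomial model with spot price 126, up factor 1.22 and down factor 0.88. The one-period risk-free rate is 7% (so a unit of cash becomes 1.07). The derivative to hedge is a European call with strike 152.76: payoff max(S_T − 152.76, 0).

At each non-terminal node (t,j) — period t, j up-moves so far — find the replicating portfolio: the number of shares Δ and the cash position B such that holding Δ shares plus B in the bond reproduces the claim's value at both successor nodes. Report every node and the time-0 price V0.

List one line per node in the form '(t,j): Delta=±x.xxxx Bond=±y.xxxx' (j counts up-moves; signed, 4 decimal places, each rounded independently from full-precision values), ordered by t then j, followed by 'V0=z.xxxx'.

No-arbitrage ⇒ martingale measure with p* = (R−d)/(u−d) = 0.5588.
Terminal payoffs: V(2,0)=0.0000, V(2,1)=0.0000, V(2,2)=34.7784
(1,0): S=110.8800. Δ = (V_up−V_dn)/(S_up−S_dn) = (0.0000−0.0000)/(135.2736−97.5744) = 0.0000. V = [p*·0.0000 + (1−p*)·0.0000]/1.07 = 0.0000. B = V − Δ·S = 0.0000.
(1,1): S=153.7200. Δ = (V_up−V_dn)/(S_up−S_dn) = (34.7784−0.0000)/(187.5384−135.2736) = 0.6654. V = [p*·34.7784 + (1−p*)·0.0000]/1.07 = 18.1635. B = V − Δ·S = -84.1259.
(0,0): S=126.0000. Δ = (V_up−V_dn)/(S_up−S_dn) = (18.1635−0.0000)/(153.7200−110.8800) = 0.4240. V = [p*·18.1635 + (1−p*)·0.0000]/1.07 = 9.4862. B = V − Δ·S = -43.9360.
Each (Δ,B) replicates both successor values, so the strategy is self-financing and V0 is arbitrage-free.

(0,0): Delta=0.4240 Bond=-43.9360
(1,0): Delta=0.0000 Bond=0.0000
(1,1): Delta=0.6654 Bond=-84.1259
V0=9.4862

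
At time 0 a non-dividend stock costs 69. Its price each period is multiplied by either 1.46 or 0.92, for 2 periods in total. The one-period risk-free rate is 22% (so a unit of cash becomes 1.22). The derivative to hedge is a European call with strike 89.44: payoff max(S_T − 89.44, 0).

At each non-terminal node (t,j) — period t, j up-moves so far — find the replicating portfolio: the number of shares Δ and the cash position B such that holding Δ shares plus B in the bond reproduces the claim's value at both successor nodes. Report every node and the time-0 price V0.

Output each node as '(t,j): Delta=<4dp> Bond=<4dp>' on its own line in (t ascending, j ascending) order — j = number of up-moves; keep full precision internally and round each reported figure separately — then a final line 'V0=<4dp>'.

No-arbitrage ⇒ martingale measure with p* = (R−d)/(u−d) = 0.5556.
Terminal payoffs: V(2,0)=0.0000, V(2,1)=3.2408, V(2,2)=57.6404
Node (1,0) S=63.4800: V=(p*·3.2408+(1−p*)·0.0000)/1.22=1.4758; Δ=(3.2408−0.0000)/(92.6808−58.4016)=0.0945; B=V−Δ·S=-4.5257
Node (1,1) S=100.7400: V=(p*·57.6404+(1−p*)·3.2408)/1.22=27.4285; Δ=(57.6404−3.2408)/(147.0804−92.6808)=1.0000; B=V−Δ·S=-73.3115
Node (0,0) S=69.0000: V=(p*·27.4285+(1−p*)·1.4758)/1.22=13.0278; Δ=(27.4285−1.4758)/(100.7400−63.4800)=0.6965; B=V−Δ·S=-35.0328
Self-financing check: at every node Δ·S+B equals the discounted successor values.

(0,0): Delta=0.6965 Bond=-35.0328
(1,0): Delta=0.0945 Bond=-4.5257
(1,1): Delta=1.0000 Bond=-73.3115
V0=13.0278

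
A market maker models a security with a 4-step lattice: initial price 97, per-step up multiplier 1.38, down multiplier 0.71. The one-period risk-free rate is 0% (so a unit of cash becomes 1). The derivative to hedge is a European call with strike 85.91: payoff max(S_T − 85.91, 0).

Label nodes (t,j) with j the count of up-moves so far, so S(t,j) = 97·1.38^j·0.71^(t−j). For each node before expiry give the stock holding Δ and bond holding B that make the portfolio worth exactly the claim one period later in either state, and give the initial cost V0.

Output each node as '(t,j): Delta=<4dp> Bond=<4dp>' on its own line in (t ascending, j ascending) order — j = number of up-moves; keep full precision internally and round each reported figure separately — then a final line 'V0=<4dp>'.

(0,0): Delta=0.6905 Bond=-37.5437
(1,0): Delta=0.4335 Bond=-19.8467
(1,1): Delta=0.8637 Bond=-60.7329
(2,0): Delta=0.0953 Bond=-3.3074
(2,1): Delta=0.6615 Bond=-41.5188
(2,2): Delta=1.0000 Bond=-85.9100
(3,0): Delta=0.0000 Bond=0.0000
(3,1): Delta=0.1595 Bond=-7.6413
(3,2): Delta=1.0000 Bond=-85.9100
(3,3): Delta=1.0000 Bond=-85.9100
V0=29.4320

No-arbitrage ⇒ martingale measure with p* = (R−d)/(u−d) = 0.4328.
Terminal payoffs: V(4,0)=0.0000, V(4,1)=0.0000, V(4,2)=7.2108, V(4,3)=95.0853, V(4,4)=265.8837
Node (3,0) S=34.7174: V=(p*·0.0000+(1−p*)·0.0000)/1=0.0000; Δ=(0.0000−0.0000)/(47.9100−24.6493)=0.0000; B=V−Δ·S=0.0000
Node (3,1) S=67.4788: V=(p*·7.2108+(1−p*)·0.0000)/1=3.1211; Δ=(7.2108−0.0000)/(93.1208−47.9100)=0.1595; B=V−Δ·S=-7.6413
Node (3,2) S=131.1560: V=(p*·95.0853+(1−p*)·7.2108)/1=45.2460; Δ=(95.0853−7.2108)/(180.9953−93.1208)=1.0000; B=V−Δ·S=-85.9100
Node (3,3) S=254.9230: V=(p*·265.8837+(1−p*)·95.0853)/1=169.0130; Δ=(265.8837−95.0853)/(351.7937−180.9953)=1.0000; B=V−Δ·S=-85.9100
Node (2,0) S=48.8977: V=(p*·3.1211+(1−p*)·0.0000)/1=1.3509; Δ=(3.1211−0.0000)/(67.4788−34.7174)=0.0953; B=V−Δ·S=-3.3074
Node (2,1) S=95.0406: V=(p*·45.2460+(1−p*)·3.1211)/1=21.3543; Δ=(45.2460−3.1211)/(131.1560−67.4788)=0.6615; B=V−Δ·S=-41.5188
Node (2,2) S=184.7268: V=(p*·169.0130+(1−p*)·45.2460)/1=98.8168; Δ=(169.0130−45.2460)/(254.9230−131.1560)=1.0000; B=V−Δ·S=-85.9100
Node (1,0) S=68.8700: V=(p*·21.3543+(1−p*)·1.3509)/1=10.0091; Δ=(21.3543−1.3509)/(95.0406−48.8977)=0.4335; B=V−Δ·S=-19.8467
Node (1,1) S=133.8600: V=(p*·98.8168+(1−p*)·21.3543)/1=54.8828; Δ=(98.8168−21.3543)/(184.7268−95.0406)=0.8637; B=V−Δ·S=-60.7329
Node (0,0) S=97.0000: V=(p*·54.8828+(1−p*)·10.0091)/1=29.4320; Δ=(54.8828−10.0091)/(133.8600−68.8700)=0.6905; B=V−Δ·S=-37.5437
Self-financing check: at every node Δ·S+B equals the discounted successor values.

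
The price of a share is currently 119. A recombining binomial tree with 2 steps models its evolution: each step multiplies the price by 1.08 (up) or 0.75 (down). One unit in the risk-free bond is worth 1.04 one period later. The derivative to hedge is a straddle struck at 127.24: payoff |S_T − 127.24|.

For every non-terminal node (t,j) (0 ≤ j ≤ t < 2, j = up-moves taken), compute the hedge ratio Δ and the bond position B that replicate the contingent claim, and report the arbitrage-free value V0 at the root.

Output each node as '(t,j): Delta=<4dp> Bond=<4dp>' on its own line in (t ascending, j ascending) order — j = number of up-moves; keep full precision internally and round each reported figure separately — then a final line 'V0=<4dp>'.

Risk-neutral probability p* = (R−d)/(u−d) = (1.04−0.75)/(1.08−0.75) = 0.8788.
Terminal payoffs: V(2,0)=60.3025, V(2,1)=30.8500, V(2,2)=11.5616
(1,0): S=89.2500. Δ = (V_up−V_dn)/(S_up−S_dn) = (30.8500−60.3025)/(96.3900−66.9375) = -1.0000. V = [p*·30.8500 + (1−p*)·60.3025]/1.04 = 33.0962. B = V − Δ·S = 122.3462.
(1,1): S=128.5200. Δ = (V_up−V_dn)/(S_up−S_dn) = (11.5616−30.8500)/(138.8016−96.3900) = -0.4548. V = [p*·11.5616 + (1−p*)·30.8500]/1.04 = 13.3650. B = V − Δ·S = 71.8147.
(0,0): S=119.0000. Δ = (V_up−V_dn)/(S_up−S_dn) = (13.3650−33.0962)/(128.5200−89.2500) = -0.5024. V = [p*·13.3650 + (1−p*)·33.0962]/1.04 = 15.1506. B = V − Δ·S = 74.9420.
The time-0 hedge costs 15.1506, which is the no-arbitrage price.

(0,0): Delta=-0.5024 Bond=74.9420
(1,0): Delta=-1.0000 Bond=122.3462
(1,1): Delta=-0.4548 Bond=71.8147
V0=15.1506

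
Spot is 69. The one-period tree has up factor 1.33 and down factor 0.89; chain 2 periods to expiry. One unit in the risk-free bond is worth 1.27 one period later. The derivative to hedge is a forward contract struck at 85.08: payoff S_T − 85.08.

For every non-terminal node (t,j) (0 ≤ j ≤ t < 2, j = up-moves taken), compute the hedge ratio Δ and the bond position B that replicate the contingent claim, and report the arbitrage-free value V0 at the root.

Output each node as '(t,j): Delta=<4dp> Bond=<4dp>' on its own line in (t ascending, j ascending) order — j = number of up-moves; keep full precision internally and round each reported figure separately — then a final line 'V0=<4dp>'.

(0,0): Delta=1.0000 Bond=-52.7497
(1,0): Delta=1.0000 Bond=-66.9921
(1,1): Delta=1.0000 Bond=-66.9921
V0=16.2503

Since d<R<u, set p* = (R−d)/(u−d) = 0.8636; price each node as the discounted p*-expectation of its children.
Terminal values V(2,·): V(2,0)=-30.4251, V(2,1)=-3.4047, V(2,2)=36.9741
Node (1,0) S=61.4100: V=(p*·-3.4047+(1−p*)·-30.4251)/1.27=-5.5821; Δ=(-3.4047−-30.4251)/(81.6753−54.6549)=1.0000; B=V−Δ·S=-66.9921
Node (1,1) S=91.7700: V=(p*·36.9741+(1−p*)·-3.4047)/1.27=24.7779; Δ=(36.9741−-3.4047)/(122.0541−81.6753)=1.0000; B=V−Δ·S=-66.9921
Node (0,0) S=69.0000: V=(p*·24.7779+(1−p*)·-5.5821)/1.27=16.2503; Δ=(24.7779−-5.5821)/(91.7700−61.4100)=1.0000; B=V−Δ·S=-52.7497
Each (Δ,B) replicates both successor values, so the strategy is self-financing and V0 is arbitrage-free.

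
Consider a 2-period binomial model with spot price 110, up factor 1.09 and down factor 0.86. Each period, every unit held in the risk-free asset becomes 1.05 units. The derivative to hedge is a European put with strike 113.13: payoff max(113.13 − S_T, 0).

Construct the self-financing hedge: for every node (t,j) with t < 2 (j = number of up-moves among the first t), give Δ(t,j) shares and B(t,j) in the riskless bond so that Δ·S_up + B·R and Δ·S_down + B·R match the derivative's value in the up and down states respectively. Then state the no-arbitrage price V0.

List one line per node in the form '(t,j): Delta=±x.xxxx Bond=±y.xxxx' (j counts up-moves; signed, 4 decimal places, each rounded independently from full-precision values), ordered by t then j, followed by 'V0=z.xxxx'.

(0,0): Delta=-0.4539 Bond=53.4120
(1,0): Delta=-1.0000 Bond=107.7429
(1,1): Delta=-0.3632 Bond=45.2068
V0=3.4821

Risk-neutral probability p* = (R−d)/(u−d) = (1.05−0.86)/(1.09−0.86) = 0.8261.
At expiry t=2: V(2,0)=31.7740, V(2,1)=10.0160, V(2,2)=0.0000
Node (1,0) S=94.6000: V=(p*·10.0160+(1−p*)·31.7740)/1.05=13.1429; Δ=(10.0160−31.7740)/(103.1140−81.3560)=-1.0000; B=V−Δ·S=107.7429
Node (1,1) S=119.9000: V=(p*·0.0000+(1−p*)·10.0160)/1.05=1.6590; Δ=(0.0000−10.0160)/(130.6910−103.1140)=-0.3632; B=V−Δ·S=45.2068
Node (0,0) S=110.0000: V=(p*·1.6590+(1−p*)·13.1429)/1.05=3.4821; Δ=(1.6590−13.1429)/(119.9000−94.6000)=-0.4539; B=V−Δ·S=53.4120
The time-0 hedge costs 3.4821, which is the no-arbitrage price.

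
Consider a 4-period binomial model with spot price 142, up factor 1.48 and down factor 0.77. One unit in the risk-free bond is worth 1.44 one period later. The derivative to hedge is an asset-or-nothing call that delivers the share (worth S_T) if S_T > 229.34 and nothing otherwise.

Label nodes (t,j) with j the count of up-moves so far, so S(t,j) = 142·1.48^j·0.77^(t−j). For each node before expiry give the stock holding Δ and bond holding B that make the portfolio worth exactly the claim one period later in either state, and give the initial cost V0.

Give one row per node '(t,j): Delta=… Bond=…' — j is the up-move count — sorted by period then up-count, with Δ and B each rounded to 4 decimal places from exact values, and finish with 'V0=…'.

The replicating-portfolio and risk-neutral prices coincide; use p* = (1.44−0.77)/(1.48−0.77) = 0.9437 for the latter.
Payoff layer (t=4): V(4,0)=0.0000, V(4,1)=0.0000, V(4,2)=0.0000, V(4,3)=354.4575, V(4,4)=681.2950
(3,0): S=64.8277. Δ = (V_up−V_dn)/(S_up−S_dn) = (0.0000−0.0000)/(95.9450−49.9173) = 0.0000. V = [p*·0.0000 + (1−p*)·0.0000]/1.44 = 0.0000. B = V − Δ·S = 0.0000.
(3,1): S=124.6039. Δ = (V_up−V_dn)/(S_up−S_dn) = (0.0000−0.0000)/(184.4137−95.9450) = 0.0000. V = [p*·0.0000 + (1−p*)·0.0000]/1.44 = 0.0000. B = V − Δ·S = 0.0000.
(3,2): S=239.4983. Δ = (V_up−V_dn)/(S_up−S_dn) = (354.4575−0.0000)/(354.4575−184.4137) = 2.0845. V = [p*·354.4575 + (1−p*)·0.0000]/1.44 = 232.2834. B = V − Δ·S = -266.9526.
(3,3): S=460.3345. Δ = (V_up−V_dn)/(S_up−S_dn) = (681.2950−354.4575)/(681.2950−354.4575) = 1.0000. V = [p*·681.2950 + (1−p*)·354.4575]/1.44 = 460.3345. B = V − Δ·S = 0.0000.
(2,0): S=84.1918. Δ = (V_up−V_dn)/(S_up−S_dn) = (0.0000−0.0000)/(124.6039−64.8277) = 0.0000. V = [p*·0.0000 + (1−p*)·0.0000]/1.44 = 0.0000. B = V − Δ·S = 0.0000.
(2,1): S=161.8232. Δ = (V_up−V_dn)/(S_up−S_dn) = (232.2834−0.0000)/(239.4983−124.6039) = 2.0217. V = [p*·232.2834 + (1−p*)·0.0000]/1.44 = 152.2201. B = V − Δ·S = -174.9396.
(2,2): S=311.0368. Δ = (V_up−V_dn)/(S_up−S_dn) = (460.3345−232.2834)/(460.3345−239.4983) = 1.0327. V = [p*·460.3345 + (1−p*)·232.2834]/1.44 = 310.7545. B = V − Δ·S = -10.4442.
(1,0): S=109.3400. Δ = (V_up−V_dn)/(S_up−S_dn) = (152.2201−0.0000)/(161.8232−84.1918) = 1.9608. V = [p*·152.2201 + (1−p*)·0.0000]/1.44 = 99.7530. B = V − Δ·S = -114.6415.
(1,1): S=210.1600. Δ = (V_up−V_dn)/(S_up−S_dn) = (310.7545−152.2201)/(311.0368−161.8232) = 1.0625. V = [p*·310.7545 + (1−p*)·152.2201]/1.44 = 209.5993. B = V − Δ·S = -13.6885.
(0,0): S=142.0000. Δ = (V_up−V_dn)/(S_up−S_dn) = (209.5993−99.7530)/(210.1600−109.3400) = 1.0895. V = [p*·209.5993 + (1−p*)·99.7530]/1.44 = 141.2575. B = V − Δ·S = -13.4556.
Self-financing check: at every node Δ·S+B equals the discounted successor values.

(0,0): Delta=1.0895 Bond=-13.4556
(1,0): Delta=1.9608 Bond=-114.6415
(1,1): Delta=1.0625 Bond=-13.6885
(2,0): Delta=0.0000 Bond=0.0000
(2,1): Delta=2.0217 Bond=-174.9396
(2,2): Delta=1.0327 Bond=-10.4442
(3,0): Delta=0.0000 Bond=0.0000
(3,1): Delta=0.0000 Bond=0.0000
(3,2): Delta=2.0845 Bond=-266.9526
(3,3): Delta=1.0000 Bond=0.0000
V0=141.2575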